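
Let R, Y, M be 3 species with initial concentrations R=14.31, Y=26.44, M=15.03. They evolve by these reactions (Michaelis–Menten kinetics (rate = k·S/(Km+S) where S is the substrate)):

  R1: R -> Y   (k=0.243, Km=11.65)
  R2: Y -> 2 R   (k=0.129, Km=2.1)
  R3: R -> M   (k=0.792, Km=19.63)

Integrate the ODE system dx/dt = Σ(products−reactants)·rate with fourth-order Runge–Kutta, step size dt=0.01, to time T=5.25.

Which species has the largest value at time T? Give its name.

RK4 with dt=0.01: 525 steps to T=5.25. Trajectory (selected grid times):
t=0.00: R=14.31 Y=26.44 M=15.03
t=0.58: R=14.18 Y=26.45 M=15.22
t=1.17: R=14.05 Y=26.46 M=15.42
t=1.75: R=13.92 Y=26.46 M=15.61
t=2.33: R=13.79 Y=26.47 M=15.80
t=2.92: R=13.66 Y=26.48 M=15.99
t=3.50: R=13.53 Y=26.48 M=16.18
t=4.08: R=13.41 Y=26.49 M=16.37
t=4.67: R=13.29 Y=26.50 M=16.56
t=5.25: R=13.16 Y=26.50 M=16.74
At T=5.25: R=13.16 Y=26.50 M=16.74; the largest is Y.

Dominant species at T: Y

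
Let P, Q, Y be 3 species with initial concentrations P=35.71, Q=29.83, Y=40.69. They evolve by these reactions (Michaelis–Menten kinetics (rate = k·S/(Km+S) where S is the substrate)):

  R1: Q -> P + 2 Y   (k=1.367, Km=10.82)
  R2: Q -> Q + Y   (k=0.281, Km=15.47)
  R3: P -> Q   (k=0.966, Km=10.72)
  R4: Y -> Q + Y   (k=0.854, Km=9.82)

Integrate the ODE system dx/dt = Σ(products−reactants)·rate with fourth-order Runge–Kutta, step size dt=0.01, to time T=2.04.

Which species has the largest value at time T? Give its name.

Dominant species at T: Y

RK4 with dt=0.01: 204 steps to T=2.04. Trajectory (selected grid times):
t=0.00: P=35.71 Q=29.83 Y=40.69
t=0.23: P=35.77 Q=29.93 Y=41.19
t=0.45: P=35.83 Q=30.02 Y=41.68
t=0.68: P=35.89 Q=30.12 Y=42.18
t=0.91: P=35.95 Q=30.22 Y=42.69
t=1.13: P=36.01 Q=30.32 Y=43.17
t=1.36: P=36.07 Q=30.42 Y=43.68
t=1.59: P=36.13 Q=30.52 Y=44.18
t=1.81: P=36.19 Q=30.61 Y=44.67
t=2.04: P=36.25 Q=30.71 Y=45.18
At T=2.04: P=36.25 Q=30.71 Y=45.18; the largest is Y.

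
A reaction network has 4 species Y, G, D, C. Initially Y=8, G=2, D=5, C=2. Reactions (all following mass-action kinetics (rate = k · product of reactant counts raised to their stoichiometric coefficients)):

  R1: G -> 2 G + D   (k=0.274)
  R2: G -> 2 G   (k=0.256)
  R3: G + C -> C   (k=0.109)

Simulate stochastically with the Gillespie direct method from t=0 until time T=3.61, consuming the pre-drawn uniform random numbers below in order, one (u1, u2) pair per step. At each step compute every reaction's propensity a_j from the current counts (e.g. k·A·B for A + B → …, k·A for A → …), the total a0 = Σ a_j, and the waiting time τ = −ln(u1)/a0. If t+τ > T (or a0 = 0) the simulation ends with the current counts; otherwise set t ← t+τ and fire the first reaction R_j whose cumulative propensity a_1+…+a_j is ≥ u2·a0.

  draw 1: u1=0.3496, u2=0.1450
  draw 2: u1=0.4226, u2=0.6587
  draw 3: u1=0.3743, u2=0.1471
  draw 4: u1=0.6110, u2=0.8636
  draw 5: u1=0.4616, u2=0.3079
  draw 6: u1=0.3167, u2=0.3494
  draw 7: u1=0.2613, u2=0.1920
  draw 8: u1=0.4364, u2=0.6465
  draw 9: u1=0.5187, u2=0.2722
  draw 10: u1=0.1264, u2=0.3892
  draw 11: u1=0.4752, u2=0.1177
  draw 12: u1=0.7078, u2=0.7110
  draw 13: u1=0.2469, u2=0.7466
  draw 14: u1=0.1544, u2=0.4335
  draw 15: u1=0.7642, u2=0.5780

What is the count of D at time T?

t=0.000: Y=8 G=2 D=5 C=2
Draw 1: a1=0.548, a2=0.512, a3=0.436, a0=1.496; τ=−ln(0.3496)/1.496=0.703 → t=0.703; u2·a0=0.1450·1.496=0.217 ≤ a1=0.548 → R1 fires; Y=8 G=3 D=6 C=2
Draw 2: a1=0.822, a2=0.768, a3=0.654, a0=2.244; τ=−ln(0.4226)/2.244=0.384 → t=1.086; u2·a0=0.6587·2.244=1.478; a1=0.822 < 1.478 ≤ a1+a2=1.590 → R2 fires; Y=8 G=4 D=6 C=2
Draw 3: a1=1.096, a2=1.024, a3=0.872, a0=2.992; τ=−ln(0.3743)/2.992=0.328 → t=1.415; u2·a0=0.1471·2.992=0.440 ≤ a1=1.096 → R1 fires; Y=8 G=5 D=7 C=2
Draw 4: a1=1.370, a2=1.280, a3=1.090, a0=3.740; τ=−ln(0.6110)/3.740=0.132 → t=1.547; u2·a0=0.8636·3.740=3.230; a1+a2=2.650 < 3.230 ≤ a1+…+a3=3.740 → R3 fires; Y=8 G=4 D=7 C=2
Draw 5: a1=1.096, a2=1.024, a3=0.872, a0=2.992; τ=−ln(0.4616)/2.992=0.258 → t=1.805; u2·a0=0.3079·2.992=0.921 ≤ a1=1.096 → R1 fires; Y=8 G=5 D=8 C=2
Draw 6: a1=1.370, a2=1.280, a3=1.090, a0=3.740; τ=−ln(0.3167)/3.740=0.307 → t=2.112; u2·a0=0.3494·3.740=1.307 ≤ a1=1.370 → R1 fires; Y=8 G=6 D=9 C=2
Draw 7: a1=1.644, a2=1.536, a3=1.308, a0=4.488; τ=−ln(0.2613)/4.488=0.299 → t=2.411; u2·a0=0.1920·4.488=0.862 ≤ a1=1.644 → R1 fires; Y=8 G=7 D=10 C=2
Draw 8: a1=1.918, a2=1.792, a3=1.526, a0=5.236; τ=−ln(0.4364)/5.236=0.158 → t=2.570; u2·a0=0.6465·5.236=3.385; a1=1.918 < 3.385 ≤ a1+a2=3.710 → R2 fires; Y=8 G=8 D=10 C=2
Draw 9: a1=2.192, a2=2.048, a3=1.744, a0=5.984; τ=−ln(0.5187)/5.984=0.110 → t=2.679; u2·a0=0.2722·5.984=1.629 ≤ a1=2.192 → R1 fires; Y=8 G=9 D=11 C=2
Draw 10: a1=2.466, a2=2.304, a3=1.962, a0=6.732; τ=−ln(0.1264)/6.732=0.307 → t=2.987; u2·a0=0.3892·6.732=2.620; a1=2.466 < 2.620 ≤ a1+a2=4.770 → R2 fires; Y=8 G=10 D=11 C=2
Draw 11: a1=2.740, a2=2.560, a3=2.180, a0=7.480; τ=−ln(0.4752)/7.480=0.099 → t=3.086; u2·a0=0.1177·7.480=0.880 ≤ a1=2.740 → R1 fires; Y=8 G=11 D=12 C=2
Draw 12: a1=3.014, a2=2.816, a3=2.398, a0=8.228; τ=−ln(0.7078)/8.228=0.042 → t=3.128; u2·a0=0.7110·8.228=5.850; a1+a2=5.830 < 5.850 ≤ a1+…+a3=8.228 → R3 fires; Y=8 G=10 D=12 C=2
Draw 13: a1=2.740, a2=2.560, a3=2.180, a0=7.480; τ=−ln(0.2469)/7.480=0.187 → t=3.315; u2·a0=0.7466·7.480=5.585; a1+a2=5.300 < 5.585 ≤ a1+…+a3=7.480 → R3 fires; Y=8 G=9 D=12 C=2
Draw 14: a1=2.466, a2=2.304, a3=1.962, a0=6.732; τ=−ln(0.1544)/6.732=0.278 → t=3.593; u2·a0=0.4335·6.732=2.918; a1=2.466 < 2.918 ≤ a1+a2=4.770 → R2 fires; Y=8 G=10 D=12 C=2
Draw 15: a1=2.740, a2=2.560, a3=2.180, a0=7.480; τ=−ln(0.7642)/7.480=0.036 → t=3.629 > T=3.61: stop.
Read off D at T=3.61: 12

D at T = 12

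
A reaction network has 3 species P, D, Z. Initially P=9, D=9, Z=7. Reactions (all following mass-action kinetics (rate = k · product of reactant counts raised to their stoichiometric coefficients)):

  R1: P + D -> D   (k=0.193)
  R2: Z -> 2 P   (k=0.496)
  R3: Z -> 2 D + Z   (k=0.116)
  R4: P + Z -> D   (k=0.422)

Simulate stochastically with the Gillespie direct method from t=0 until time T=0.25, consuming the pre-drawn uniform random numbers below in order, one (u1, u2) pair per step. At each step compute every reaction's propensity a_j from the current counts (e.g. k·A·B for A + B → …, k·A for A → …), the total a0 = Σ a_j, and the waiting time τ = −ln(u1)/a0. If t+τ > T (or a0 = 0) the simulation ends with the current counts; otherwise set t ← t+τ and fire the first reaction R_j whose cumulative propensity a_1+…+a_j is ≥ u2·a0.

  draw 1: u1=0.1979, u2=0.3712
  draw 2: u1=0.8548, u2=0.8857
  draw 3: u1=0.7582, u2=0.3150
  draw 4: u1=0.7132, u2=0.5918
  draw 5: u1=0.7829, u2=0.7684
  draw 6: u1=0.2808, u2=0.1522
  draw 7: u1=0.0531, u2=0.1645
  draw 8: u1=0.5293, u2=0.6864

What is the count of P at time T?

t=0.000: P=9 D=9 Z=7
Draw 1: a1=15.633, a2=3.472, a3=0.812, a4=26.586, a0=46.503; τ=−ln(0.1979)/46.503=0.035 → t=0.035; u2·a0=0.3712·46.503=17.262; a1=15.633 < 17.262 ≤ a1+a2=19.105 → R2 fires; P=11 D=9 Z=6
Draw 2: a1=19.107, a2=2.976, a3=0.696, a4=27.852, a0=50.631; τ=−ln(0.8548)/50.631=0.003 → t=0.038; u2·a0=0.8857·50.631=44.844; a1+…+a3=22.779 < 44.844 ≤ a1+…+a4=50.631 → R4 fires; P=10 D=10 Z=5
Draw 3: a1=19.300, a2=2.480, a3=0.580, a4=21.100, a0=43.460; τ=−ln(0.7582)/43.460=0.006 → t=0.044; u2·a0=0.3150·43.460=13.690 ≤ a1=19.300 → R1 fires; P=9 D=10 Z=5
Draw 4: a1=17.370, a2=2.480, a3=0.580, a4=18.990, a0=39.420; τ=−ln(0.7132)/39.420=0.009 → t=0.053; u2·a0=0.5918·39.420=23.329; a1+…+a3=20.430 < 23.329 ≤ a1+…+a4=39.420 → R4 fires; P=8 D=11 Z=4
Draw 5: a1=16.984, a2=1.984, a3=0.464, a4=13.504, a0=32.936; τ=−ln(0.7829)/32.936=0.007 → t=0.060; u2·a0=0.7684·32.936=25.308; a1+…+a3=19.432 < 25.308 ≤ a1+…+a4=32.936 → R4 fires; P=7 D=12 Z=3
Draw 6: a1=16.212, a2=1.488, a3=0.348, a4=8.862, a0=26.910; τ=−ln(0.2808)/26.910=0.047 → t=0.108; u2·a0=0.1522·26.910=4.096 ≤ a1=16.212 → R1 fires; P=6 D=12 Z=3
Draw 7: a1=13.896, a2=1.488, a3=0.348, a4=7.596, a0=23.328; τ=−ln(0.0531)/23.328=0.126 → t=0.233; u2·a0=0.1645·23.328=3.837 ≤ a1=13.896 → R1 fires; P=5 D=12 Z=3
Draw 8: a1=11.580, a2=1.488, a3=0.348, a4=6.330, a0=19.746; τ=−ln(0.5293)/19.746=0.032 → t=0.266 > T=0.25: stop.
Read off P at T=0.25: 5

P at T = 5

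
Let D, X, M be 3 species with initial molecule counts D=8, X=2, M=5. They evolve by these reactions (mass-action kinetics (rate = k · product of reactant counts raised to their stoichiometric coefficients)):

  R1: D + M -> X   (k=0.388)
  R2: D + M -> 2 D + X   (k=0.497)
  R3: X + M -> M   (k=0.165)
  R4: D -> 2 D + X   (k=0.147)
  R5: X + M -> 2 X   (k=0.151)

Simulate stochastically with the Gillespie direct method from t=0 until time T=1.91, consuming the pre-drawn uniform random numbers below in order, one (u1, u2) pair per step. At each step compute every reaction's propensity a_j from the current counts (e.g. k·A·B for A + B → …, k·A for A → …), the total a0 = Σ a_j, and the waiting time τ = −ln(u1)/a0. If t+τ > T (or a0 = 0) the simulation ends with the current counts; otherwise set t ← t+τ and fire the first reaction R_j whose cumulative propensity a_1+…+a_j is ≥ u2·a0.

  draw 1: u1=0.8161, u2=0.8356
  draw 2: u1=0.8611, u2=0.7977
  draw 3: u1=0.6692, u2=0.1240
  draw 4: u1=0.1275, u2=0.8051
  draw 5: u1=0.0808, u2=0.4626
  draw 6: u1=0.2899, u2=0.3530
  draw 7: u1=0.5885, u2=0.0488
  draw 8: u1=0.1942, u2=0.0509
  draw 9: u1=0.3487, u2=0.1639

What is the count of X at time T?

t=0.000: D=8 X=2 M=5
Draw 1: a1=15.520, a2=19.880, a3=1.650, a4=1.176, a5=1.510, a0=39.736; τ=−ln(0.8161)/39.736=0.005 → t=0.005; u2·a0=0.8356·39.736=33.203; a1=15.520 < 33.203 ≤ a1+a2=35.400 → R2 fires; D=9 X=3 M=4
Draw 2: a1=13.968, a2=17.892, a3=1.980, a4=1.323, a5=1.812, a0=36.975; τ=−ln(0.8611)/36.975=0.004 → t=0.009; u2·a0=0.7977·36.975=29.495; a1=13.968 < 29.495 ≤ a1+a2=31.860 → R2 fires; D=10 X=4 M=3
Draw 3: a1=11.640, a2=14.910, a3=1.980, a4=1.470, a5=1.812, a0=31.812; τ=−ln(0.6692)/31.812=0.013 → t=0.022; u2·a0=0.1240·31.812=3.945 ≤ a1=11.640 → R1 fires; D=9 X=5 M=2
Draw 4: a1=6.984, a2=8.946, a3=1.650, a4=1.323, a5=1.510, a0=20.413; τ=−ln(0.1275)/20.413=0.101 → t=0.123; u2·a0=0.8051·20.413=16.435; a1+a2=15.930 < 16.435 ≤ a1+…+a3=17.580 → R3 fires; D=9 X=4 M=2
Draw 5: a1=6.984, a2=8.946, a3=1.320, a4=1.323, a5=1.208, a0=19.781; τ=−ln(0.0808)/19.781=0.127 → t=0.250; u2·a0=0.4626·19.781=9.151; a1=6.984 < 9.151 ≤ a1+a2=15.930 → R2 fires; D=10 X=5 M=1
Draw 6: a1=3.880, a2=4.970, a3=0.825, a4=1.470, a5=0.755, a0=11.900; τ=−ln(0.2899)/11.900=0.104 → t=0.354; u2·a0=0.3530·11.900=4.201; a1=3.880 < 4.201 ≤ a1+a2=8.850 → R2 fires; D=11 X=6 M=0
Draw 7: a1=0.000, a2=0.000, a3=0.000, a4=1.617, a5=0.000, a0=1.617; τ=−ln(0.5885)/1.617=0.328 → t=0.682; u2·a0=0.0488·1.617=0.079; a1+…+a3=0.000 < 0.079 ≤ a1+…+a4=1.617 → R4 fires; D=12 X=7 M=0
Draw 8: a1=0.000, a2=0.000, a3=0.000, a4=1.764, a5=0.000, a0=1.764; τ=−ln(0.1942)/1.764=0.929 → t=1.611; u2·a0=0.0509·1.764=0.090; a1+…+a3=0.000 < 0.090 ≤ a1+…+a4=1.764 → R4 fires; D=13 X=8 M=0
Draw 9: a1=0.000, a2=0.000, a3=0.000, a4=1.911, a5=0.000, a0=1.911; τ=−ln(0.3487)/1.911=0.551 → t=2.162 > T=1.91: stop.
Read off X at T=1.91: 8

X at T = 8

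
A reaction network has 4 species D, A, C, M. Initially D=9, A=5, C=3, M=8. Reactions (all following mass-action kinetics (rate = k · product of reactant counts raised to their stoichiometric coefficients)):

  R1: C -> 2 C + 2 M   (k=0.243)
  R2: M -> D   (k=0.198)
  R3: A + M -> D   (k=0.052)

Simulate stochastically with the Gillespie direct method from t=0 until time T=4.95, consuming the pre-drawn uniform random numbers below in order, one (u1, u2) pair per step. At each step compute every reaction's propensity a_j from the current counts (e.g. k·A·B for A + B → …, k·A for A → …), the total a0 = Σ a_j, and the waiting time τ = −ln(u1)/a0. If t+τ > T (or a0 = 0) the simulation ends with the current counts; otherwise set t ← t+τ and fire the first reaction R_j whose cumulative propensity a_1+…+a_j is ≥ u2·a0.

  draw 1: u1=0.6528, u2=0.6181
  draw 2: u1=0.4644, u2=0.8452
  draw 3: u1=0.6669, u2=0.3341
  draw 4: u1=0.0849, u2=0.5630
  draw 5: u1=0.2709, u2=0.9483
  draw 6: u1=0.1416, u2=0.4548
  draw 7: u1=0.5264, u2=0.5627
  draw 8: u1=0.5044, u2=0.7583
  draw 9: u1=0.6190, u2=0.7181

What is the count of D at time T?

t=0.000: D=9 A=5 C=3 M=8
Draw 1: a1=0.729, a2=1.584, a3=2.080, a0=4.393; τ=−ln(0.6528)/4.393=0.097 → t=0.097; u2·a0=0.6181·4.393=2.715; a1+a2=2.313 < 2.715 ≤ a1+…+a3=4.393 → R3 fires; D=10 A=4 C=3 M=7
Draw 2: a1=0.729, a2=1.386, a3=1.456, a0=3.571; τ=−ln(0.4644)/3.571=0.215 → t=0.312; u2·a0=0.8452·3.571=3.018; a1+a2=2.115 < 3.018 ≤ a1+…+a3=3.571 → R3 fires; D=11 A=3 C=3 M=6
Draw 3: a1=0.729, a2=1.188, a3=0.936, a0=2.853; τ=−ln(0.6669)/2.853=0.142 → t=0.454; u2·a0=0.3341·2.853=0.953; a1=0.729 < 0.953 ≤ a1+a2=1.917 → R2 fires; D=12 A=3 C=3 M=5
Draw 4: a1=0.729, a2=0.990, a3=0.780, a0=2.499; τ=−ln(0.0849)/2.499=0.987 → t=1.441; u2·a0=0.5630·2.499=1.407; a1=0.729 < 1.407 ≤ a1+a2=1.719 → R2 fires; D=13 A=3 C=3 M=4
Draw 5: a1=0.729, a2=0.792, a3=0.624, a0=2.145; τ=−ln(0.2709)/2.145=0.609 → t=2.050; u2·a0=0.9483·2.145=2.034; a1+a2=1.521 < 2.034 ≤ a1+…+a3=2.145 → R3 fires; D=14 A=2 C=3 M=3
Draw 6: a1=0.729, a2=0.594, a3=0.312, a0=1.635; τ=−ln(0.1416)/1.635=1.196 → t=3.245; u2·a0=0.4548·1.635=0.744; a1=0.729 < 0.744 ≤ a1+a2=1.323 → R2 fires; D=15 A=2 C=3 M=2
Draw 7: a1=0.729, a2=0.396, a3=0.208, a0=1.333; τ=−ln(0.5264)/1.333=0.481 → t=3.727; u2·a0=0.5627·1.333=0.750; a1=0.729 < 0.750 ≤ a1+a2=1.125 → R2 fires; D=16 A=2 C=3 M=1
Draw 8: a1=0.729, a2=0.198, a3=0.104, a0=1.031; τ=−ln(0.5044)/1.031=0.664 → t=4.390; u2·a0=0.7583·1.031=0.782; a1=0.729 < 0.782 ≤ a1+a2=0.927 → R2 fires; D=17 A=2 C=3 M=0
Draw 9: a1=0.729, a2=0.000, a3=0.000, a0=0.729; τ=−ln(0.6190)/0.729=0.658 → t=5.048 > T=4.95: stop.
Read off D at T=4.95: 17

D at T = 17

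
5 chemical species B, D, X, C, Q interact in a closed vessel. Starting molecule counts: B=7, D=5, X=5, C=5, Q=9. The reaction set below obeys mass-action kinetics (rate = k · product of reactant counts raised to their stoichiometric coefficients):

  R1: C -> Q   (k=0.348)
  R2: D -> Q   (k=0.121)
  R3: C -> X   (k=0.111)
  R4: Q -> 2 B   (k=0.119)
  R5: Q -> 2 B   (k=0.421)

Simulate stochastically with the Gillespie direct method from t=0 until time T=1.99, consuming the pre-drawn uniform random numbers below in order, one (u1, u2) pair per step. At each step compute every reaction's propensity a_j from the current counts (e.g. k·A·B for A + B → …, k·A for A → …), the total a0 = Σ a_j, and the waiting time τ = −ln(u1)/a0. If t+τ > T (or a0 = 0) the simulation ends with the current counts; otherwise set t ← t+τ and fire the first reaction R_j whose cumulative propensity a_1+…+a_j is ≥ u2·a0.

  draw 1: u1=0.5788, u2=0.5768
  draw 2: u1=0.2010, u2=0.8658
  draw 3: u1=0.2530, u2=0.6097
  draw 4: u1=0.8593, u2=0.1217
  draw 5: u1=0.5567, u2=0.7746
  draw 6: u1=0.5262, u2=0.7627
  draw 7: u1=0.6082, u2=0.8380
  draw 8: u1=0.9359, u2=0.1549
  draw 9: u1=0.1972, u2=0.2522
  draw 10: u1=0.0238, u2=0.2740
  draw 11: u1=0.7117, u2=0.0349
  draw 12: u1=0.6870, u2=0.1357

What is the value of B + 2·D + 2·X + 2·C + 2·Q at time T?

Value at T = 55

Check how each reaction changes W = B + 2·D + 2·X + 2·C + 2·Q (weight of products minus weight of reactants):
R1: C -> Q: (2·1) − (2·1) = 2 − 2 = 0
R2: D -> Q: (2·1) − (2·1) = 2 − 2 = 0
R3: C -> X: (2·1) − (2·1) = 2 − 2 = 0
R4: Q -> 2 B: (1·2) − (2·1) = 2 − 2 = 0
R5: Q -> 2 B: (1·2) − (2·1) = 2 − 2 = 0
Every reaction leaves W unchanged, so W is conserved and no simulation is needed: W(T) = W(0) = 7 + 2·5 + 2·5 + 2·5 + 2·9 = 55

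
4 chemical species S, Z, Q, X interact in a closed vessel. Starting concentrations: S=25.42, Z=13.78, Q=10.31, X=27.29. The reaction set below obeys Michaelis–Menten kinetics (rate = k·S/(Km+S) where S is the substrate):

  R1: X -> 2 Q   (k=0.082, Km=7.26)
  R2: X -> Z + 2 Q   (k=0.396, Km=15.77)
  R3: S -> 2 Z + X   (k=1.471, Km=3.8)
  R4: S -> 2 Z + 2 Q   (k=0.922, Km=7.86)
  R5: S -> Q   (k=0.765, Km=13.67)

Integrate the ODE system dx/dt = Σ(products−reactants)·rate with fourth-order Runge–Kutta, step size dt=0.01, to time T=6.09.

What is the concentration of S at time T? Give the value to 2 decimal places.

S at T = 11.55

RK4 with dt=0.01: 609 steps to T=6.09. Trajectory (selected grid times):
t=0.00: S=25.42 Z=13.78 Q=10.31 X=27.29
t=0.68: S=23.74 Z=16.63 Q=12.03 X=27.94
t=1.35: S=22.12 Z=19.42 Q=13.69 X=28.57
t=2.03: S=20.49 Z=22.20 Q=15.36 X=29.20
t=2.71: S=18.90 Z=24.95 Q=17.01 X=29.82
t=3.38: S=17.36 Z=27.62 Q=18.60 X=30.42
t=4.06: S=15.84 Z=30.27 Q=20.18 X=31.01
t=4.74: S=14.35 Z=32.87 Q=21.73 X=31.58
t=5.41: S=12.94 Z=35.38 Q=23.21 X=32.13
t=6.09: S=11.55 Z=37.85 Q=24.67 X=32.67
Read off S at T=6.09: 11.55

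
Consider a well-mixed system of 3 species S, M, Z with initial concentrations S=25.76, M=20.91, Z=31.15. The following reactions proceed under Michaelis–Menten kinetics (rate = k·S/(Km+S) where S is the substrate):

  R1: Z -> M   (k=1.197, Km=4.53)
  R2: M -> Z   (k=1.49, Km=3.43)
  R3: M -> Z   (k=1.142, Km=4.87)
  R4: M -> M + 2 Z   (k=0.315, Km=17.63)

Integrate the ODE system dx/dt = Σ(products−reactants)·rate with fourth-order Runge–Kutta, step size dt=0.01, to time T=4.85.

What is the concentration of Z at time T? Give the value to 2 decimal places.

RK4 with dt=0.01: 485 steps to T=4.85. Trajectory (selected grid times):
t=0.00: S=25.76 M=20.91 Z=31.15
t=0.54: S=25.76 M=20.29 Z=31.96
t=1.08: S=25.76 M=19.67 Z=32.75
t=1.62: S=25.76 M=19.06 Z=33.54
t=2.16: S=25.76 M=18.46 Z=34.31
t=2.69: S=25.76 M=17.88 Z=35.06
t=3.23: S=25.76 M=17.30 Z=35.82
t=3.77: S=25.76 M=16.73 Z=36.56
t=4.31: S=25.76 M=16.16 Z=37.29
t=4.85: S=25.76 M=15.60 Z=38.01
Read off Z at T=4.85: 38.01

Z at T = 38.01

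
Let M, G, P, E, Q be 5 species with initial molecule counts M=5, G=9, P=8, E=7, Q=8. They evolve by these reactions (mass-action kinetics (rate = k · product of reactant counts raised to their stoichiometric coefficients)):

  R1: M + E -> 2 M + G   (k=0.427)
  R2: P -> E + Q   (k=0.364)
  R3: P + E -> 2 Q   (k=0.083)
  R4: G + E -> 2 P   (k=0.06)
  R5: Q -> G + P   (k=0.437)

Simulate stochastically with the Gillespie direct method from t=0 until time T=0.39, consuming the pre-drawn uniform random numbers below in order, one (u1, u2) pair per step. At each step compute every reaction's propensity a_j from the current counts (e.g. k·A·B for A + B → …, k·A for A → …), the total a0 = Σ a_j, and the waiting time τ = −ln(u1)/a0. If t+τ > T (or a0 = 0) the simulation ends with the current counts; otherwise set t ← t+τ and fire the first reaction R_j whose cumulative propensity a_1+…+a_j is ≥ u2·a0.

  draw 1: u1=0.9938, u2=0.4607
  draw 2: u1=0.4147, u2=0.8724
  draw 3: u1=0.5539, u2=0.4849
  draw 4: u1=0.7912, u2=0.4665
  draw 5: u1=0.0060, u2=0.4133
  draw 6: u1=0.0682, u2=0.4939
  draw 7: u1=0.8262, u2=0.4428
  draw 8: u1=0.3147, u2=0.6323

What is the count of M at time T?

t=0.000: M=5 G=9 P=8 E=7 Q=8
Draw 1: a1=14.945, a2=2.912, a3=4.648, a4=3.780, a5=3.496, a0=29.781; τ=−ln(0.9938)/29.781=0.000 → t=0.000; u2·a0=0.4607·29.781=13.720 ≤ a1=14.945 → R1 fires; M=6 G=10 P=8 E=6 Q=8
Draw 2: a1=15.372, a2=2.912, a3=3.984, a4=3.600, a5=3.496, a0=29.364; τ=−ln(0.4147)/29.364=0.030 → t=0.030; u2·a0=0.8724·29.364=25.617; a1+…+a3=22.268 < 25.617 ≤ a1+…+a4=25.868 → R4 fires; M=6 G=9 P=10 E=5 Q=8
Draw 3: a1=12.810, a2=3.640, a3=4.150, a4=2.700, a5=3.496, a0=26.796; τ=−ln(0.5539)/26.796=0.022 → t=0.052; u2·a0=0.4849·26.796=12.993; a1=12.810 < 12.993 ≤ a1+a2=16.450 → R2 fires; M=6 G=9 P=9 E=6 Q=9
Draw 4: a1=15.372, a2=3.276, a3=4.482, a4=3.240, a5=3.933, a0=30.303; τ=−ln(0.7912)/30.303=0.008 → t=0.060; u2·a0=0.4665·30.303=14.136 ≤ a1=15.372 → R1 fires; M=7 G=10 P=9 E=5 Q=9
Draw 5: a1=14.945, a2=3.276, a3=3.735, a4=3.000, a5=3.933, a0=28.889; τ=−ln(0.0060)/28.889=0.177 → t=0.237; u2·a0=0.4133·28.889=11.940 ≤ a1=14.945 → R1 fires; M=8 G=11 P=9 E=4 Q=9
Draw 6: a1=13.664, a2=3.276, a3=2.988, a4=2.640, a5=3.933, a0=26.501; τ=−ln(0.0682)/26.501=0.101 → t=0.338; u2·a0=0.4939·26.501=13.089 ≤ a1=13.664 → R1 fires; M=9 G=12 P=9 E=3 Q=9
Draw 7: a1=11.529, a2=3.276, a3=2.241, a4=2.160, a5=3.933, a0=23.139; τ=−ln(0.8262)/23.139=0.008 → t=0.347; u2·a0=0.4428·23.139=10.246 ≤ a1=11.529 → R1 fires; M=10 G=13 P=9 E=2 Q=9
Draw 8: a1=8.540, a2=3.276, a3=1.494, a4=1.560, a5=3.933, a0=18.803; τ=−ln(0.3147)/18.803=0.061 → t=0.408 > T=0.39: stop.
Read off M at T=0.39: 10

M at T = 10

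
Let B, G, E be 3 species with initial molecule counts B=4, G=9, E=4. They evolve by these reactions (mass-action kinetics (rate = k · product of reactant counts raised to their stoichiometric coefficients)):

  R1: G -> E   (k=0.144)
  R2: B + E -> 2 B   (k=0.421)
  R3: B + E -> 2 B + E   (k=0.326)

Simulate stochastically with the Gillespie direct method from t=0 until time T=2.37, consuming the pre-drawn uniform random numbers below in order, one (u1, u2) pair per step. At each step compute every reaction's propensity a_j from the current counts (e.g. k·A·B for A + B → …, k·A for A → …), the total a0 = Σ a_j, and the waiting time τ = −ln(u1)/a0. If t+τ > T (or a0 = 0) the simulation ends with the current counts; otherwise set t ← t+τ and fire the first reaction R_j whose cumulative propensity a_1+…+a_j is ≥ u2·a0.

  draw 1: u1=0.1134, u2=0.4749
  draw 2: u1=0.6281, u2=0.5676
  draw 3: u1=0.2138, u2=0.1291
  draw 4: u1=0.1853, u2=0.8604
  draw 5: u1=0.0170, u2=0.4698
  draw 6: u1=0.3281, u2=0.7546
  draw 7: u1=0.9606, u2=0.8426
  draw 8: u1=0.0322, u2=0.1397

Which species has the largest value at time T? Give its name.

t=0.000: B=4 G=9 E=4
Draw 1: a1=1.296, a2=6.736, a3=5.216, a0=13.248; τ=−ln(0.1134)/13.248=0.164 → t=0.164; u2·a0=0.4749·13.248=6.291; a1=1.296 < 6.291 ≤ a1+a2=8.032 → R2 fires; B=5 G=9 E=3
Draw 2: a1=1.296, a2=6.315, a3=4.890, a0=12.501; τ=−ln(0.6281)/12.501=0.037 → t=0.202; u2·a0=0.5676·12.501=7.096; a1=1.296 < 7.096 ≤ a1+a2=7.611 → R2 fires; B=6 G=9 E=2
Draw 3: a1=1.296, a2=5.052, a3=3.912, a0=10.260; τ=−ln(0.2138)/10.260=0.150 → t=0.352; u2·a0=0.1291·10.260=1.325; a1=1.296 < 1.325 ≤ a1+a2=6.348 → R2 fires; B=7 G=9 E=1
Draw 4: a1=1.296, a2=2.947, a3=2.282, a0=6.525; τ=−ln(0.1853)/6.525=0.258 → t=0.610; u2·a0=0.8604·6.525=5.614; a1+a2=4.243 < 5.614 ≤ a1+…+a3=6.525 → R3 fires; B=8 G=9 E=1
Draw 5: a1=1.296, a2=3.368, a3=2.608, a0=7.272; τ=−ln(0.0170)/7.272=0.560 → t=1.171; u2·a0=0.4698·7.272=3.416; a1=1.296 < 3.416 ≤ a1+a2=4.664 → R2 fires; B=9 G=9 E=0
Draw 6: a1=1.296, a2=0.000, a3=0.000, a0=1.296; τ=−ln(0.3281)/1.296=0.860 → t=2.030; u2·a0=0.7546·1.296=0.978 ≤ a1=1.296 → R1 fires; B=9 G=8 E=1
Draw 7: a1=1.152, a2=3.789, a3=2.934, a0=7.875; τ=−ln(0.9606)/7.875=0.005 → t=2.036; u2·a0=0.8426·7.875=6.635; a1+a2=4.941 < 6.635 ≤ a1+…+a3=7.875 → R3 fires; B=10 G=8 E=1
Draw 8: a1=1.152, a2=4.210, a3=3.260, a0=8.622; τ=−ln(0.0322)/8.622=0.398 → t=2.434 > T=2.37: stop.
At T=2.37: B=10 G=8 E=1; the largest is B.

Dominant species at T: B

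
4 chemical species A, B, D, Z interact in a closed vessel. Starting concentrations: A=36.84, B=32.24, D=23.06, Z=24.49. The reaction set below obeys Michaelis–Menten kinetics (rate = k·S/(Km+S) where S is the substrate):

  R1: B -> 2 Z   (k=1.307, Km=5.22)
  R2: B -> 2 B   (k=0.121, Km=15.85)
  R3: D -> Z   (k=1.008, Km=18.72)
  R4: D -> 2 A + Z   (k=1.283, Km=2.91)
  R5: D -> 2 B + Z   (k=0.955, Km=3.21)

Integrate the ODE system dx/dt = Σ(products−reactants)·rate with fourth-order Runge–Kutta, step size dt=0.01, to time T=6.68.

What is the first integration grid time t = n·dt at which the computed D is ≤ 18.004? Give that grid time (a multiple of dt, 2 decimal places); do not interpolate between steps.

Threshold first reached at t = 2.05

RK4 with dt=0.01: 668 steps to T=6.68. Trajectory (selected grid times):
t=0.00: A=36.84 B=32.24 D=23.06 Z=24.49
t=0.74: A=38.52 B=32.70 D=21.20 Z=28.02
t=1.48: A=40.18 B=33.15 D=19.37 Z=31.51
t=2.04: A=41.42 B=33.47 D=18.01 Z=34.14
t=2.05: A=41.44 B=33.48 D=17.99 Z=34.19
t=2.23: A=41.84 B=33.58 D=17.56 Z=35.03
t=2.97: A=43.46 B=33.99 D=15.80 Z=38.45
t=3.71: A=45.05 B=34.37 D=14.10 Z=41.84
t=4.45: A=46.60 B=34.73 D=12.44 Z=45.18
t=5.20: A=48.14 B=35.07 D=10.82 Z=48.50
t=5.94: A=49.61 B=35.36 D=9.29 Z=51.72
t=6.68: A=51.03 B=35.60 D=7.83 Z=54.86
D(2.04)=18.012 > 18.004 but D(2.05)=17.988 ≤ 18.004, so the first grid time is t=2.05.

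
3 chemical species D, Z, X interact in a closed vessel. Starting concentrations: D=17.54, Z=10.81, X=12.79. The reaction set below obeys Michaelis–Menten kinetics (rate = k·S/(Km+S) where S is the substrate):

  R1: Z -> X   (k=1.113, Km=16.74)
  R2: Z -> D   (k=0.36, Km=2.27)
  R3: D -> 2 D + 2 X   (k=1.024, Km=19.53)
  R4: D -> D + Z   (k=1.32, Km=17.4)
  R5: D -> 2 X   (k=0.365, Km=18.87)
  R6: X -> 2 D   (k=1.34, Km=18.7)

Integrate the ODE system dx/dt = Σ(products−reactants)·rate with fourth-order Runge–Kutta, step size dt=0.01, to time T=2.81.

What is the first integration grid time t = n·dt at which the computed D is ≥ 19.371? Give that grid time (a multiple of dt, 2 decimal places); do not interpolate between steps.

RK4 with dt=0.01: 281 steps to T=2.81. Trajectory (selected grid times):
t=0.00: D=17.54 Z=10.81 X=12.79
t=0.31: D=18.07 Z=10.79 X=13.17
t=0.62: D=18.61 Z=10.77 X=13.55
t=0.94: D=19.17 Z=10.76 X=13.95
t=1.05: D=19.36 Z=10.75 X=14.08
t=1.06: D=19.38 Z=10.75 X=14.10
t=1.25: D=19.72 Z=10.75 X=14.33
t=1.56: D=20.28 Z=10.74 X=14.72
t=1.87: D=20.84 Z=10.73 X=15.12
t=2.19: D=21.43 Z=10.73 X=15.53
t=2.50: D=22.01 Z=10.73 X=15.93
t=2.81: D=22.59 Z=10.73 X=16.33
D(1.05)=19.361 < 19.371 but D(1.06)=19.379 ≥ 19.371, so the first grid time is t=1.06.

Threshold first reached at t = 1.06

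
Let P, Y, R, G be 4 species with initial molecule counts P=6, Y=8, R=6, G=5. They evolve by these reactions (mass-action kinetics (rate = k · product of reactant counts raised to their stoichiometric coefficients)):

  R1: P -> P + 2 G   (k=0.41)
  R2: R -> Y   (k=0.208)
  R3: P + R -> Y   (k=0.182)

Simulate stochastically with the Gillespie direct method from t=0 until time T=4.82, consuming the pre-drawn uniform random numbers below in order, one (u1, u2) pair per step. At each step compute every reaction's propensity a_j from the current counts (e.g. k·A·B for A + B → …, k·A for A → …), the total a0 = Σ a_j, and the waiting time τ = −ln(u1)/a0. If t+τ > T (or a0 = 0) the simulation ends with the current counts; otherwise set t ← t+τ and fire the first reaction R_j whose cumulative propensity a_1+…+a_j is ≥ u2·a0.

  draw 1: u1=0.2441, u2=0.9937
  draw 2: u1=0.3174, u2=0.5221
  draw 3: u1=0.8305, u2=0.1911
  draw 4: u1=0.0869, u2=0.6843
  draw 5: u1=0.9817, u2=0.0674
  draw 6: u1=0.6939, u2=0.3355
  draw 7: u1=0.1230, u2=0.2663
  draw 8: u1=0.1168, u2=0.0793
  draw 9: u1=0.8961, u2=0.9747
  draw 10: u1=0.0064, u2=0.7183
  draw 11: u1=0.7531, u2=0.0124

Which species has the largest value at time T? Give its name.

Dominant species at T: G

t=0.000: P=6 Y=8 R=6 G=5
Draw 1: a1=2.460, a2=1.248, a3=6.552, a0=10.260; τ=−ln(0.2441)/10.260=0.137 → t=0.137; u2·a0=0.9937·10.260=10.195; a1+a2=3.708 < 10.195 ≤ a1+…+a3=10.260 → R3 fires; P=5 Y=9 R=5 G=5
Draw 2: a1=2.050, a2=1.040, a3=4.550, a0=7.640; τ=−ln(0.3174)/7.640=0.150 → t=0.288; u2·a0=0.5221·7.640=3.989; a1+a2=3.090 < 3.989 ≤ a1+…+a3=7.640 → R3 fires; P=4 Y=10 R=4 G=5
Draw 3: a1=1.640, a2=0.832, a3=2.912, a0=5.384; τ=−ln(0.8305)/5.384=0.034 → t=0.322; u2·a0=0.1911·5.384=1.029 ≤ a1=1.640 → R1 fires; P=4 Y=10 R=4 G=7
Draw 4: a1=1.640, a2=0.832, a3=2.912, a0=5.384; τ=−ln(0.0869)/5.384=0.454 → t=0.776; u2·a0=0.6843·5.384=3.684; a1+a2=2.472 < 3.684 ≤ a1+…+a3=5.384 → R3 fires; P=3 Y=11 R=3 G=7
Draw 5: a1=1.230, a2=0.624, a3=1.638, a0=3.492; τ=−ln(0.9817)/3.492=0.005 → t=0.781; u2·a0=0.0674·3.492=0.235 ≤ a1=1.230 → R1 fires; P=3 Y=11 R=3 G=9
Draw 6: a1=1.230, a2=0.624, a3=1.638, a0=3.492; τ=−ln(0.6939)/3.492=0.105 → t=0.886; u2·a0=0.3355·3.492=1.172 ≤ a1=1.230 → R1 fires; P=3 Y=11 R=3 G=11
Draw 7: a1=1.230, a2=0.624, a3=1.638, a0=3.492; τ=−ln(0.1230)/3.492=0.600 → t=1.486; u2·a0=0.2663·3.492=0.930 ≤ a1=1.230 → R1 fires; P=3 Y=11 R=3 G=13
Draw 8: a1=1.230, a2=0.624, a3=1.638, a0=3.492; τ=−ln(0.1168)/3.492=0.615 → t=2.101; u2·a0=0.0793·3.492=0.277 ≤ a1=1.230 → R1 fires; P=3 Y=11 R=3 G=15
Draw 9: a1=1.230, a2=0.624, a3=1.638, a0=3.492; τ=−ln(0.8961)/3.492=0.031 → t=2.132; u2·a0=0.9747·3.492=3.404; a1+a2=1.854 < 3.404 ≤ a1+…+a3=3.492 → R3 fires; P=2 Y=12 R=2 G=15
Draw 10: a1=0.820, a2=0.416, a3=0.728, a0=1.964; τ=−ln(0.0064)/1.964=2.572 → t=4.704; u2·a0=0.7183·1.964=1.411; a1+a2=1.236 < 1.411 ≤ a1+…+a3=1.964 → R3 fires; P=1 Y=13 R=1 G=15
Draw 11: a1=0.410, a2=0.208, a3=0.182, a0=0.800; τ=−ln(0.7531)/0.800=0.354 → t=5.059 > T=4.82: stop.
At T=4.82: P=1 Y=13 R=1 G=15; the largest is G.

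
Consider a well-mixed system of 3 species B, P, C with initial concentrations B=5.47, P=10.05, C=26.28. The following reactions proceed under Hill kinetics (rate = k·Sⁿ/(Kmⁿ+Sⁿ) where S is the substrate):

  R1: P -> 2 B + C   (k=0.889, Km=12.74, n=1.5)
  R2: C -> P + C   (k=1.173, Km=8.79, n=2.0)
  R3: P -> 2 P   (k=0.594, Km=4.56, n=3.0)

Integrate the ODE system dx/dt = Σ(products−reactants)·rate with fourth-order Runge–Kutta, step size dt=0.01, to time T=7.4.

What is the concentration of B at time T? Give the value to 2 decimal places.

RK4 with dt=0.01: 740 steps to T=7.4. Trajectory (selected grid times):
t=0.00: B=5.47 P=10.05 C=26.28
t=0.82: B=6.10 P=11.05 C=26.59
t=1.64: B=6.77 P=12.04 C=26.93
t=2.47: B=7.50 P=13.03 C=27.30
t=3.29: B=8.26 P=13.99 C=27.68
t=4.11: B=9.06 P=14.94 C=28.07
t=4.93: B=9.89 P=15.87 C=28.49
t=5.76: B=10.77 P=16.81 C=28.93
t=6.58: B=11.66 P=17.72 C=29.37
t=7.40: B=12.58 P=18.63 C=29.83
Read off B at T=7.4: 12.58

B at T = 12.58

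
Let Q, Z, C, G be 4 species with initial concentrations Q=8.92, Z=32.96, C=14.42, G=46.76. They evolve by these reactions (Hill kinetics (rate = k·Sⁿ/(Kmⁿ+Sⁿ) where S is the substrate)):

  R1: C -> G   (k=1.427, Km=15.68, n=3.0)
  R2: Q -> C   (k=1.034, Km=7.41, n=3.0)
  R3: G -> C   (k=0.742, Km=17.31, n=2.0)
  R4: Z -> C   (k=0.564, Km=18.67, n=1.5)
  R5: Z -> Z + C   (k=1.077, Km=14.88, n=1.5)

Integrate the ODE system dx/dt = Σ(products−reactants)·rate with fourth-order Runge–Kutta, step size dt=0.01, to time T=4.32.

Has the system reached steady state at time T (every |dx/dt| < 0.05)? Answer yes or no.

Steady state at T: no

RK4 with dt=0.01: 432 steps to T=4.32. Trajectory (selected grid times):
t=0.00: Q=8.92 Z=32.96 C=14.42 G=46.76
t=0.48: Q=8.61 Z=32.77 C=15.31 G=46.76
t=0.96: Q=8.31 Z=32.58 C=16.16 G=46.79
t=1.44: Q=8.03 Z=32.39 C=16.97 G=46.85
t=1.92: Q=7.76 Z=32.20 C=17.75 G=46.93
t=2.40: Q=7.50 Z=32.02 C=18.48 G=47.03
t=2.88: Q=7.25 Z=31.83 C=19.19 G=47.15
t=3.36: Q=7.02 Z=31.64 C=19.86 G=47.29
t=3.84: Q=6.80 Z=31.46 C=20.51 G=47.44
t=4.32: Q=6.59 Z=31.27 C=21.13 G=47.61
Rates at T: R1=1.0130, R2=0.4265, R3=0.6554, R4=0.3860, R5=0.8109
dx/dt at T (Σ net stoichiometry × rate): Q=-0.4265, Z=-0.3860, C=+1.2657, G=+0.3576
Largest |dx/dt| is |+1.2657| (C) ≥ 0.05 → not steady.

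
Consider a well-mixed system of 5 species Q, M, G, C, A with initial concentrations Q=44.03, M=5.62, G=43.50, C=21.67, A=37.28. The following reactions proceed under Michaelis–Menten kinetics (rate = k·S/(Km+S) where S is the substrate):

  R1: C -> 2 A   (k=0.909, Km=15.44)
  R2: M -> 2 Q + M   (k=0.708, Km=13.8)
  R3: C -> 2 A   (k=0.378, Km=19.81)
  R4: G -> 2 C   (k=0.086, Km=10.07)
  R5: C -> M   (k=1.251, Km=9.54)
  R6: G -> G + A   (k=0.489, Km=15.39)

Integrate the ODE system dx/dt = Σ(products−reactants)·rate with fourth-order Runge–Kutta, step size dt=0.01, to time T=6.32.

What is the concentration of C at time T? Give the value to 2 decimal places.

RK4 with dt=0.01: 632 steps to T=6.32. Trajectory (selected grid times):
t=0.00: Q=44.03 M=5.62 G=43.50 C=21.67 A=37.28
t=0.70: Q=44.33 M=6.22 G=43.45 C=20.66 A=38.54
t=1.40: Q=44.65 M=6.82 G=43.40 C=19.67 A=39.78
t=2.11: Q=44.99 M=7.41 G=43.35 C=18.69 A=41.02
t=2.81: Q=45.34 M=7.99 G=43.30 C=17.74 A=42.21
t=3.51: Q=45.71 M=8.55 G=43.26 C=16.81 A=43.38
t=4.21: Q=46.10 M=9.10 G=43.21 C=15.91 A=44.53
t=4.92: Q=46.51 M=9.65 G=43.16 C=15.02 A=45.67
t=5.62: Q=46.92 M=10.18 G=43.11 C=14.17 A=46.76
t=6.32: Q=47.35 M=10.70 G=43.06 C=13.34 A=47.83
Read off C at T=6.32: 13.34

C at T = 13.34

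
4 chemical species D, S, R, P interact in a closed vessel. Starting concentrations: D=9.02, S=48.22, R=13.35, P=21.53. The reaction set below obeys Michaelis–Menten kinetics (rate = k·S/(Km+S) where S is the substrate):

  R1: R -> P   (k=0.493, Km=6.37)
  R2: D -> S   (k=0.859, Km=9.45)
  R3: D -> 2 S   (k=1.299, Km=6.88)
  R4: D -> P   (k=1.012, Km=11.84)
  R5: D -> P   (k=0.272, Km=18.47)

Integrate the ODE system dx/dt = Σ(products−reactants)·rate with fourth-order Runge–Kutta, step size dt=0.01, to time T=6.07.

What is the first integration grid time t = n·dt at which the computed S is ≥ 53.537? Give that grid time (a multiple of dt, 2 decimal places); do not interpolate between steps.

Threshold first reached at t = 3.33

RK4 with dt=0.01: 607 steps to T=6.07. Trajectory (selected grid times):
t=0.00: D=9.02 S=48.22 R=13.35 P=21.53
t=0.67: D=7.93 S=49.45 R=13.13 P=22.09
t=1.35: D=6.90 S=50.62 R=12.90 P=22.64
t=2.02: D=5.96 S=51.70 R=12.68 P=23.14
t=2.70: D=5.09 S=52.70 R=12.46 P=23.63
t=3.32: D=4.37 S=53.53 R=12.26 P=24.04
t=3.33: D=4.36 S=53.54 R=12.25 P=24.05
t=3.37: D=4.32 S=53.59 R=12.24 P=24.07
t=4.05: D=3.62 S=54.41 R=12.02 P=24.50
t=4.72: D=3.01 S=55.13 R=11.81 P=24.89
t=5.40: D=2.47 S=55.76 R=11.59 P=25.26
t=6.07: D=2.02 S=56.30 R=11.38 P=25.60
S(3.32)=53.530 < 53.537 but S(3.33)=53.543 ≥ 53.537, so the first grid time is t=3.33.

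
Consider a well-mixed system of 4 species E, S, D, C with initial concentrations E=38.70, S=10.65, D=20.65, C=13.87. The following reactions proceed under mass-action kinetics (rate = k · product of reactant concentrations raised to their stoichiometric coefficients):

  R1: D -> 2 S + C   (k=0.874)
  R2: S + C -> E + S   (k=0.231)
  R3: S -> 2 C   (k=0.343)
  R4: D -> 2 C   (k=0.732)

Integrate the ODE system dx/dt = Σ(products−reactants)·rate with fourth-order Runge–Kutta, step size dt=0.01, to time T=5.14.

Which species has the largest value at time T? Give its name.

Dominant species at T: E

RK4 with dt=0.01: 514 steps to T=5.14. Trajectory (selected grid times):
t=0.00: E=38.70 S=10.65 D=20.65 C=13.87
t=0.57: E=67.52 S=20.82 D=8.27 C=9.69
t=1.14: E=87.69 S=21.95 D=3.31 C=5.27
t=1.71: E=100.16 S=19.99 D=1.33 C=3.93
t=2.28: E=109.11 S=17.21 D=0.53 C=3.42
t=2.86: E=116.09 S=14.42 D=0.21 C=3.20
t=3.43: E=121.53 S=11.98 D=0.08 C=3.09
t=4.00: E=125.92 S=9.90 D=0.03 C=3.03
t=4.57: E=129.50 S=8.16 D=0.01 C=3.01
t=5.14: E=132.43 S=6.72 D=0.01 C=2.99
At T=5.14: E=132.43 S=6.72 D=0.01 C=2.99; the largest is E.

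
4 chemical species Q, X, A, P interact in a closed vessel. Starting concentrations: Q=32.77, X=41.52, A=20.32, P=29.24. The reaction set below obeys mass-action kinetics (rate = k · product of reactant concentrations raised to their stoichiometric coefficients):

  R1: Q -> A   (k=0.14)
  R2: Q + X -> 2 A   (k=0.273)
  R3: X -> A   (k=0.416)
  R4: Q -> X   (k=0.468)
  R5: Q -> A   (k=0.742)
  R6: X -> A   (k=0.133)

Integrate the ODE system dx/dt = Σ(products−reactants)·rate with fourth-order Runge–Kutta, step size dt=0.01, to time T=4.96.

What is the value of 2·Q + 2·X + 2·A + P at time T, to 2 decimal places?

Check how each reaction changes W = 2·Q + 2·X + 2·A + P (weight of products minus weight of reactants):
R1: Q -> A: (2·1) − (2·1) = 2 − 2 = 0
R2: Q + X -> 2 A: (2·2) − (2·1 + 2·1) = 4 − 4 = 0
R3: X -> A: (2·1) − (2·1) = 2 − 2 = 0
R4: Q -> X: (2·1) − (2·1) = 2 − 2 = 0
R5: Q -> A: (2·1) − (2·1) = 2 − 2 = 0
R6: X -> A: (2·1) − (2·1) = 2 − 2 = 0
Every reaction leaves W unchanged, so W is conserved and no simulation is needed: W(T) = W(0) = 2·32.77 + 2·41.52 + 2·20.32 + 29.24 = 218.46

Value at T = 218.46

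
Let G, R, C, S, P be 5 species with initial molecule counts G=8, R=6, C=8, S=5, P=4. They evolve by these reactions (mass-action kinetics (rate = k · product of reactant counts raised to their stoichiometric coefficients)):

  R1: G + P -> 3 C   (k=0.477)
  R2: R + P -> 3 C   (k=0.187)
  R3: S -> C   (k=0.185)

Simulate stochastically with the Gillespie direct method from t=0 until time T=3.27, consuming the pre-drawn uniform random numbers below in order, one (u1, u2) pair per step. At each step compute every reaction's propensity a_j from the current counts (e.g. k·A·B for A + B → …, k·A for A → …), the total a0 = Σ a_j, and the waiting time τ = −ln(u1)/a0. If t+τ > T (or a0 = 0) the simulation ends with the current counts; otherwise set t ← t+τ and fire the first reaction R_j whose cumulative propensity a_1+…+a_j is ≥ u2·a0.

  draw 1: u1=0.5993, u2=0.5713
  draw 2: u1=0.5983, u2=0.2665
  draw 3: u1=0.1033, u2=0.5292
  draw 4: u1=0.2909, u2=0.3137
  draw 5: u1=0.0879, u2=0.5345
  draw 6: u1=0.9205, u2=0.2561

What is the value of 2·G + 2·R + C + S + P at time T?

Check how each reaction changes W = 2·G + 2·R + C + S + P (weight of products minus weight of reactants):
R1: G + P -> 3 C: (1·3) − (2·1 + 1·1) = 3 − 3 = 0
R2: R + P -> 3 C: (1·3) − (2·1 + 1·1) = 3 − 3 = 0
R3: S -> C: (1·1) − (1·1) = 1 − 1 = 0
Every reaction leaves W unchanged, so W is conserved and no simulation is needed: W(T) = W(0) = 2·8 + 2·6 + 8 + 5 + 4 = 45

Value at T = 45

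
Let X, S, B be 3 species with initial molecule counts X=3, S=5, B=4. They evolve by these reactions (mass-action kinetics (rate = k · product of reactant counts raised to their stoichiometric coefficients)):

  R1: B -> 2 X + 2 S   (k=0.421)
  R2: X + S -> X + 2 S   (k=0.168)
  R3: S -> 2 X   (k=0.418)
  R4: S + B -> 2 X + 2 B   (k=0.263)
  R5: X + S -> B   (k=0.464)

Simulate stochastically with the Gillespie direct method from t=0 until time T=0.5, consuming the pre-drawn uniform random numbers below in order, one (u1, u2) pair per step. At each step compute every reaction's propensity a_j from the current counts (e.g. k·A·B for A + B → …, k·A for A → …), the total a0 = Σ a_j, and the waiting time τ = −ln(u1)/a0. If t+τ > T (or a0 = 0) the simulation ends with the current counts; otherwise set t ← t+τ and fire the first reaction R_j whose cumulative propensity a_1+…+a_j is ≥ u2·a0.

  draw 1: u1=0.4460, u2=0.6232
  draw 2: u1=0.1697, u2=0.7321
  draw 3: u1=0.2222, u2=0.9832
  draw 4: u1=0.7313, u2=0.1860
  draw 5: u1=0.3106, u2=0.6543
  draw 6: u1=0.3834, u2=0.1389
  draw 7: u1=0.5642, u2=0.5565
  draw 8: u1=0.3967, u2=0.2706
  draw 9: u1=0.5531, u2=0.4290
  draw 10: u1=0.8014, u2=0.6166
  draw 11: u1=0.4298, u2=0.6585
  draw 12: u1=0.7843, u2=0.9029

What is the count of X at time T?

X at T = 10

t=0.000: X=3 S=5 B=4
Draw 1: a1=1.684, a2=2.520, a3=2.090, a4=5.260, a5=6.960, a0=18.514; τ=−ln(0.4460)/18.514=0.044 → t=0.044; u2·a0=0.6232·18.514=11.538; a1+…+a3=6.294 < 11.538 ≤ a1+…+a4=11.554 → R4 fires; X=5 S=4 B=5
Draw 2: a1=2.105, a2=3.360, a3=1.672, a4=5.260, a5=9.280, a0=21.677; τ=−ln(0.1697)/21.677=0.082 → t=0.125; u2·a0=0.7321·21.677=15.870; a1+…+a4=12.397 < 15.870 ≤ a1+…+a5=21.677 → R5 fires; X=4 S=3 B=6
Draw 3: a1=2.526, a2=2.016, a3=1.254, a4=4.734, a5=5.568, a0=16.098; τ=−ln(0.2222)/16.098=0.093 → t=0.219; u2·a0=0.9832·16.098=15.828; a1+…+a4=10.530 < 15.828 ≤ a1+…+a5=16.098 → R5 fires; X=3 S=2 B=7
Draw 4: a1=2.947, a2=1.008, a3=0.836, a4=3.682, a5=2.784, a0=11.257; τ=−ln(0.7313)/11.257=0.028 → t=0.247; u2·a0=0.1860·11.257=2.094 ≤ a1=2.947 → R1 fires; X=5 S=4 B=6
Draw 5: a1=2.526, a2=3.360, a3=1.672, a4=6.312, a5=9.280, a0=23.150; τ=−ln(0.3106)/23.150=0.051 → t=0.297; u2·a0=0.6543·23.150=15.147; a1+…+a4=13.870 < 15.147 ≤ a1+…+a5=23.150 → R5 fires; X=4 S=3 B=7
Draw 6: a1=2.947, a2=2.016, a3=1.254, a4=5.523, a5=5.568, a0=17.308; τ=−ln(0.3834)/17.308=0.055 → t=0.353; u2·a0=0.1389·17.308=2.404 ≤ a1=2.947 → R1 fires; X=6 S=5 B=6
Draw 7: a1=2.526, a2=5.040, a3=2.090, a4=7.890, a5=13.920, a0=31.466; τ=−ln(0.5642)/31.466=0.018 → t=0.371; u2·a0=0.5565·31.466=17.511; a1+…+a3=9.656 < 17.511 ≤ a1+…+a4=17.546 → R4 fires; X=8 S=4 B=7
Draw 8: a1=2.947, a2=5.376, a3=1.672, a4=7.364, a5=14.848, a0=32.207; τ=−ln(0.3967)/32.207=0.029 → t=0.399; u2·a0=0.2706·32.207=8.715; a1+a2=8.323 < 8.715 ≤ a1+…+a3=9.995 → R3 fires; X=10 S=3 B=7
Draw 9: a1=2.947, a2=5.040, a3=1.254, a4=5.523, a5=13.920, a0=28.684; τ=−ln(0.5531)/28.684=0.021 → t=0.420; u2·a0=0.4290·28.684=12.305; a1+…+a3=9.241 < 12.305 ≤ a1+…+a4=14.764 → R4 fires; X=12 S=2 B=8
Draw 10: a1=3.368, a2=4.032, a3=0.836, a4=4.208, a5=11.136, a0=23.580; τ=−ln(0.8014)/23.580=0.009 → t=0.430; u2·a0=0.6166·23.580=14.539; a1+…+a4=12.444 < 14.539 ≤ a1+…+a5=23.580 → R5 fires; X=11 S=1 B=9
Draw 11: a1=3.789, a2=1.848, a3=0.418, a4=2.367, a5=5.104, a0=13.526; τ=−ln(0.4298)/13.526=0.062 → t=0.492; u2·a0=0.6585·13.526=8.907; a1+…+a4=8.422 < 8.907 ≤ a1+…+a5=13.526 → R5 fires; X=10 S=0 B=10
Draw 12: a1=4.210, a2=0.000, a3=0.000, a4=0.000, a5=0.000, a0=4.210; τ=−ln(0.7843)/4.210=0.058 → t=0.550 > T=0.5: stop.
Read off X at T=0.5: 10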